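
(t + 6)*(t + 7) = t^2 + 13*t + 42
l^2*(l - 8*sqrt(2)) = l^3 - 8*sqrt(2)*l^2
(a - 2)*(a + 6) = a^2 + 4*a - 12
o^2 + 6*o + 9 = (o + 3)^2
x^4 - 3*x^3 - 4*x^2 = x^2*(x - 4)*(x + 1)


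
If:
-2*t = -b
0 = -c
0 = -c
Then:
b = 2*t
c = 0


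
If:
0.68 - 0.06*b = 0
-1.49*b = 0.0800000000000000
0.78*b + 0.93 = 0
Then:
No Solution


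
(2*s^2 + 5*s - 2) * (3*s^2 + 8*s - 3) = 6*s^4 + 31*s^3 + 28*s^2 - 31*s + 6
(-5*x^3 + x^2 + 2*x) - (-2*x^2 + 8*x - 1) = -5*x^3 + 3*x^2 - 6*x + 1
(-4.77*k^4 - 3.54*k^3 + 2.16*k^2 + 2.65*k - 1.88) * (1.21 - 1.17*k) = 5.5809*k^5 - 1.6299*k^4 - 6.8106*k^3 - 0.4869*k^2 + 5.4061*k - 2.2748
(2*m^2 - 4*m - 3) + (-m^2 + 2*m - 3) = m^2 - 2*m - 6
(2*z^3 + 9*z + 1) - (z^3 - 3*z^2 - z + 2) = z^3 + 3*z^2 + 10*z - 1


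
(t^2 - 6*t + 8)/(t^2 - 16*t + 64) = (t^2 - 6*t + 8)/(t^2 - 16*t + 64)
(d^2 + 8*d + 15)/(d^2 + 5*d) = (d + 3)/d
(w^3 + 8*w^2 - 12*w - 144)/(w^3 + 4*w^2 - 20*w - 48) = (w + 6)/(w + 2)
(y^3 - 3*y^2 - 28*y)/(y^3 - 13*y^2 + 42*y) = (y + 4)/(y - 6)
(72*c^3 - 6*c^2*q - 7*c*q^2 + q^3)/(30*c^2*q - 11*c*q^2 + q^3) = (-12*c^2 - c*q + q^2)/(q*(-5*c + q))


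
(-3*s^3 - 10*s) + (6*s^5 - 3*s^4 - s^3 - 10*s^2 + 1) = 6*s^5 - 3*s^4 - 4*s^3 - 10*s^2 - 10*s + 1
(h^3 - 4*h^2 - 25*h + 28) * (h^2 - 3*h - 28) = h^5 - 7*h^4 - 41*h^3 + 215*h^2 + 616*h - 784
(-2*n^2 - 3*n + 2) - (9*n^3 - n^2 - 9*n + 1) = -9*n^3 - n^2 + 6*n + 1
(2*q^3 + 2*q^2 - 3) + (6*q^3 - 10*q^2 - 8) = 8*q^3 - 8*q^2 - 11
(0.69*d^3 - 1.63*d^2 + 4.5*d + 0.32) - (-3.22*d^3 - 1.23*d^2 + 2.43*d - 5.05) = 3.91*d^3 - 0.4*d^2 + 2.07*d + 5.37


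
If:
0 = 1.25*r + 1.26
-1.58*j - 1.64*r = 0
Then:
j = 1.05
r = -1.01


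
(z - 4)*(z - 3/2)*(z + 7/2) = z^3 - 2*z^2 - 53*z/4 + 21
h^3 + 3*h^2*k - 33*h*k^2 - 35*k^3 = (h - 5*k)*(h + k)*(h + 7*k)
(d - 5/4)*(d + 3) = d^2 + 7*d/4 - 15/4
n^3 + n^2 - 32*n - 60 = (n - 6)*(n + 2)*(n + 5)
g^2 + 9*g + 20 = (g + 4)*(g + 5)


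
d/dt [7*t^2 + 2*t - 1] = 14*t + 2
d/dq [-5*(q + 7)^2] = -10*q - 70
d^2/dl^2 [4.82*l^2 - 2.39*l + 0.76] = 9.64000000000000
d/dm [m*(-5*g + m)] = -5*g + 2*m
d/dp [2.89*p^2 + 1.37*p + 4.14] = 5.78*p + 1.37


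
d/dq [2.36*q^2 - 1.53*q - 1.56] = 4.72*q - 1.53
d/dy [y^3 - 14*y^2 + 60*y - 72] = 3*y^2 - 28*y + 60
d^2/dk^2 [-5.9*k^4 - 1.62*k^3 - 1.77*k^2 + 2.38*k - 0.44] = -70.8*k^2 - 9.72*k - 3.54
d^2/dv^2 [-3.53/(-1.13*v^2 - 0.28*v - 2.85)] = (-9.014914*v^2 - 2.233784*v + 3.53*(2.26*v + 0.28)*(4.52*v + 0.56) - 22.73673)/(1.13*v^2 + 0.28*v + 2.85)^3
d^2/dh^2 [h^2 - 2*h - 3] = 2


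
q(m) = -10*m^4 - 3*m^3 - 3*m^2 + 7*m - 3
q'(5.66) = -7568.14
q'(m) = -40*m^3 - 9*m^2 - 6*m + 7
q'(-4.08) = 2598.35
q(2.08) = -215.59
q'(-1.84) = 236.75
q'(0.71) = -16.11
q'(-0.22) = 8.31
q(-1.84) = -121.97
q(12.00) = -212895.00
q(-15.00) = -496908.00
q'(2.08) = -404.37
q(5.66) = -10866.25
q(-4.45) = -3750.58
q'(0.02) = 6.88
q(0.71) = -3.16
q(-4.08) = -2648.77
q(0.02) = -2.86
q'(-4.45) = 3380.32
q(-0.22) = -4.68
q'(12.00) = -70481.00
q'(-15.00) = 133072.00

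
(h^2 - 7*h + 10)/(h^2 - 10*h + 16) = (h - 5)/(h - 8)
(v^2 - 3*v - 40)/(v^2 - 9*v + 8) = (v + 5)/(v - 1)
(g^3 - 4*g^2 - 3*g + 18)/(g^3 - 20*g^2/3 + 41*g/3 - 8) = 3*(g^2 - g - 6)/(3*g^2 - 11*g + 8)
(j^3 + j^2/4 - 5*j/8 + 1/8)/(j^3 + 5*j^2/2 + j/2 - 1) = (j - 1/4)/(j + 2)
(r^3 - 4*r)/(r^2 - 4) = r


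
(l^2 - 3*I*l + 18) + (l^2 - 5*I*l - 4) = 2*l^2 - 8*I*l + 14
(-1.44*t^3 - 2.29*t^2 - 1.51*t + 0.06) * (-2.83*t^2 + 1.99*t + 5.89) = 4.0752*t^5 + 3.6151*t^4 - 8.7654*t^3 - 16.6628*t^2 - 8.7745*t + 0.3534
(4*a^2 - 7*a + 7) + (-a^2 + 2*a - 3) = 3*a^2 - 5*a + 4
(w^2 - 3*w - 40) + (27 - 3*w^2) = -2*w^2 - 3*w - 13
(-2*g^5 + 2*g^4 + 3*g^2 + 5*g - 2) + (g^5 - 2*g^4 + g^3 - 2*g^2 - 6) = -g^5 + g^3 + g^2 + 5*g - 8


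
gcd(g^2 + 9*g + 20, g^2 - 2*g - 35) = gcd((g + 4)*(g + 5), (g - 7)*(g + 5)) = g + 5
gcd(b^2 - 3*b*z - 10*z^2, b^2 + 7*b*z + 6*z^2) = 1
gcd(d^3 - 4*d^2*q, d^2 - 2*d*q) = d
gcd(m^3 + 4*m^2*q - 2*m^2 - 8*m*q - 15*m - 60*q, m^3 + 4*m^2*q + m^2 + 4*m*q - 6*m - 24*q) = m^2 + 4*m*q + 3*m + 12*q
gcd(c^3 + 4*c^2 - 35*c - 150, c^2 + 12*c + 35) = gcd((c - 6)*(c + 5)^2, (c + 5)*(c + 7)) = c + 5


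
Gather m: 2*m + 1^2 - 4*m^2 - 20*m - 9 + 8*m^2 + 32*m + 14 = 4*m^2 + 14*m + 6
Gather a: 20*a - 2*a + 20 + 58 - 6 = 18*a + 72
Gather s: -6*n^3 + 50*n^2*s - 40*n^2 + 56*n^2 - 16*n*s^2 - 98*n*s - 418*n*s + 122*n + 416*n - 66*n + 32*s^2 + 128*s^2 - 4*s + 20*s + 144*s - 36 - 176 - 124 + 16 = -6*n^3 + 16*n^2 + 472*n + s^2*(160 - 16*n) + s*(50*n^2 - 516*n + 160) - 320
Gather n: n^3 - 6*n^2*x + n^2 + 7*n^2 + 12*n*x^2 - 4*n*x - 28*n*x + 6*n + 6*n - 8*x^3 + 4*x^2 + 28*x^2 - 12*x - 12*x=n^3 + n^2*(8 - 6*x) + n*(12*x^2 - 32*x + 12) - 8*x^3 + 32*x^2 - 24*x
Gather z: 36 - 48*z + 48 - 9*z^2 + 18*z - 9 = -9*z^2 - 30*z + 75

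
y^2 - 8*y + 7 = (y - 7)*(y - 1)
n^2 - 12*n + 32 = (n - 8)*(n - 4)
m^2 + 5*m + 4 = (m + 1)*(m + 4)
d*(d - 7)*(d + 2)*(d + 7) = d^4 + 2*d^3 - 49*d^2 - 98*d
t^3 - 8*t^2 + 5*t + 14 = (t - 7)*(t - 2)*(t + 1)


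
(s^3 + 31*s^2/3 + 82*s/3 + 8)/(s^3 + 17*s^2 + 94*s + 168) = (s + 1/3)/(s + 7)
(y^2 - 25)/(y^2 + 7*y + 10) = (y - 5)/(y + 2)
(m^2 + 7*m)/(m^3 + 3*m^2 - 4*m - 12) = m*(m + 7)/(m^3 + 3*m^2 - 4*m - 12)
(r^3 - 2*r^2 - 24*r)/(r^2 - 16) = r*(r - 6)/(r - 4)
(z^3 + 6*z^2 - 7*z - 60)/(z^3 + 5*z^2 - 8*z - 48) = (z + 5)/(z + 4)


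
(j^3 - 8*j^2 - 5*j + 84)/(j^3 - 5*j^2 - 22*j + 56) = (j^2 - j - 12)/(j^2 + 2*j - 8)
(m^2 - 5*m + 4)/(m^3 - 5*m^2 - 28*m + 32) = (m - 4)/(m^2 - 4*m - 32)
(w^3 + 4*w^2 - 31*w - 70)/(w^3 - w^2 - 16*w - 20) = (w + 7)/(w + 2)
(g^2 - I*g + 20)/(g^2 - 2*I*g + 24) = (g - 5*I)/(g - 6*I)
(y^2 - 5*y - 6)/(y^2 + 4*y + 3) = (y - 6)/(y + 3)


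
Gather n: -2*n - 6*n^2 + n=-6*n^2 - n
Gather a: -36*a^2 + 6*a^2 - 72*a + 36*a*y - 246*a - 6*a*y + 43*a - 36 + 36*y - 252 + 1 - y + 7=-30*a^2 + a*(30*y - 275) + 35*y - 280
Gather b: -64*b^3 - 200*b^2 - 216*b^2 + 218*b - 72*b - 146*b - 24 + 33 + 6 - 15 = -64*b^3 - 416*b^2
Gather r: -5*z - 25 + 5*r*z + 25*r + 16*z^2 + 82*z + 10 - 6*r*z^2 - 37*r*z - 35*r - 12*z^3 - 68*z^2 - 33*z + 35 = r*(-6*z^2 - 32*z - 10) - 12*z^3 - 52*z^2 + 44*z + 20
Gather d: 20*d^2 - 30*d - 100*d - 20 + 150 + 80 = 20*d^2 - 130*d + 210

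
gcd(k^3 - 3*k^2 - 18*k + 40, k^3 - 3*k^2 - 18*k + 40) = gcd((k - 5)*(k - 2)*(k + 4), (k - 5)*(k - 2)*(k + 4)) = k^3 - 3*k^2 - 18*k + 40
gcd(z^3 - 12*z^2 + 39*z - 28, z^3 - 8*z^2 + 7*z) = z^2 - 8*z + 7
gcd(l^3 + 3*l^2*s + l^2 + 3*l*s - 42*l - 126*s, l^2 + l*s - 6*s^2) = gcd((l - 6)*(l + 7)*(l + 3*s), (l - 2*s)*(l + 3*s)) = l + 3*s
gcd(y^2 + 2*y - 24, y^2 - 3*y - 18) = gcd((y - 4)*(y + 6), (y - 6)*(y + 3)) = 1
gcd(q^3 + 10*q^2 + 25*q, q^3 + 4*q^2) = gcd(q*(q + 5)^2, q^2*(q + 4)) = q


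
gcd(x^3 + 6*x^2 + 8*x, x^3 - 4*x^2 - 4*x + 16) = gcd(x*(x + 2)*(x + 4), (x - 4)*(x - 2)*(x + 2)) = x + 2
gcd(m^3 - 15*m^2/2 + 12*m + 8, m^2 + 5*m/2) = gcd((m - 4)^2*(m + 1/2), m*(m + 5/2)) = 1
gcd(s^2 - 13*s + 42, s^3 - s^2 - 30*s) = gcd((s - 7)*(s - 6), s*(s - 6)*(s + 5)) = s - 6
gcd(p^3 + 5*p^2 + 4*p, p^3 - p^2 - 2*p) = p^2 + p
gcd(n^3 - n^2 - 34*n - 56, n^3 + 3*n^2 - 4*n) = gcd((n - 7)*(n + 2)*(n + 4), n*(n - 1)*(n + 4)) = n + 4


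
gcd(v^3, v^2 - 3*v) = v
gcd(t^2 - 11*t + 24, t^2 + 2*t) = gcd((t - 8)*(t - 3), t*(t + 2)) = 1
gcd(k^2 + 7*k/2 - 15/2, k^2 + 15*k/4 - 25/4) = k + 5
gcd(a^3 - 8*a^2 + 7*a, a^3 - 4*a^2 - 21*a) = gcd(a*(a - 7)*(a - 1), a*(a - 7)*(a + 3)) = a^2 - 7*a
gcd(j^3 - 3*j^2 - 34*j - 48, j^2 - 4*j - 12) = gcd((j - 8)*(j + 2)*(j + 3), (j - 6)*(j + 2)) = j + 2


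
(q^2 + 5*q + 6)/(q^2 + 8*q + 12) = (q + 3)/(q + 6)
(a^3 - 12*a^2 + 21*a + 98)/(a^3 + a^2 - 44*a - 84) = (a - 7)/(a + 6)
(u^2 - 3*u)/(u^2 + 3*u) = (u - 3)/(u + 3)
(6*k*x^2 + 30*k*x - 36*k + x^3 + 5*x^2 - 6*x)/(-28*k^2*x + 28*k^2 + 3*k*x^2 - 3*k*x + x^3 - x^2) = (6*k*x + 36*k + x^2 + 6*x)/(-28*k^2 + 3*k*x + x^2)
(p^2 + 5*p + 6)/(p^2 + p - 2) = (p + 3)/(p - 1)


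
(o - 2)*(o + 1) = o^2 - o - 2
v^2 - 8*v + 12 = (v - 6)*(v - 2)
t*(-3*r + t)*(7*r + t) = -21*r^2*t + 4*r*t^2 + t^3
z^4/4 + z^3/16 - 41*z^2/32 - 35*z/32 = z*(z/4 + 1/4)*(z - 5/2)*(z + 7/4)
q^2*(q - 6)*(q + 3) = q^4 - 3*q^3 - 18*q^2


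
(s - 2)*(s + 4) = s^2 + 2*s - 8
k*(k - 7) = k^2 - 7*k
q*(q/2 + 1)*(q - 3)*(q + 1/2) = q^4/2 - q^3/4 - 13*q^2/4 - 3*q/2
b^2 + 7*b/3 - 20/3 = (b - 5/3)*(b + 4)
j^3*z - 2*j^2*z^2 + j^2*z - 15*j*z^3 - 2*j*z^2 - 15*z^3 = (j - 5*z)*(j + 3*z)*(j*z + z)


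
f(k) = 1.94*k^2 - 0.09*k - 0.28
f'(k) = 3.88*k - 0.09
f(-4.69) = 42.81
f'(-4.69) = -18.29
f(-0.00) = -0.28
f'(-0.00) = -0.09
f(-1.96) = 7.35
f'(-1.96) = -7.69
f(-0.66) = 0.62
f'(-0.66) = -2.65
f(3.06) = 17.61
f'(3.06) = 11.78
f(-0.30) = -0.08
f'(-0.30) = -1.25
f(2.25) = 9.34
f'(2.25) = 8.64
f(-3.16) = 19.38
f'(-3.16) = -12.35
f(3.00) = 16.91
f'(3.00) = 11.55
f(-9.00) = 157.67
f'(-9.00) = -35.01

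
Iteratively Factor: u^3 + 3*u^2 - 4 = (u + 2)*(u^2 + u - 2) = (u + 2)^2*(u - 1)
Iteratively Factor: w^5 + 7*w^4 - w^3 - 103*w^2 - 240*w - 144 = (w - 4)*(w^4 + 11*w^3 + 43*w^2 + 69*w + 36) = (w - 4)*(w + 3)*(w^3 + 8*w^2 + 19*w + 12) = (w - 4)*(w + 1)*(w + 3)*(w^2 + 7*w + 12) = (w - 4)*(w + 1)*(w + 3)*(w + 4)*(w + 3)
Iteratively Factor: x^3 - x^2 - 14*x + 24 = (x - 3)*(x^2 + 2*x - 8) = (x - 3)*(x + 4)*(x - 2)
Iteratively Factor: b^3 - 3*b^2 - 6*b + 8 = (b + 2)*(b^2 - 5*b + 4) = (b - 4)*(b + 2)*(b - 1)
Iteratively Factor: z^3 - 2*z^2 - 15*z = (z - 5)*(z^2 + 3*z) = (z - 5)*(z + 3)*(z)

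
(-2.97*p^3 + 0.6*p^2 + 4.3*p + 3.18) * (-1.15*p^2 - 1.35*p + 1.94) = 3.4155*p^5 + 3.3195*p^4 - 11.5168*p^3 - 8.298*p^2 + 4.049*p + 6.1692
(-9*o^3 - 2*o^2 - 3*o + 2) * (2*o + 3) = -18*o^4 - 31*o^3 - 12*o^2 - 5*o + 6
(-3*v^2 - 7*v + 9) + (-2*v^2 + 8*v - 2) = -5*v^2 + v + 7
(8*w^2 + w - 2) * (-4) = -32*w^2 - 4*w + 8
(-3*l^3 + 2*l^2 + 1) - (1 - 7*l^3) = 4*l^3 + 2*l^2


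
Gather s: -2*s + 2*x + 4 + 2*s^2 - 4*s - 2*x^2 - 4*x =2*s^2 - 6*s - 2*x^2 - 2*x + 4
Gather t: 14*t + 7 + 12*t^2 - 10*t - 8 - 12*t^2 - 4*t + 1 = 0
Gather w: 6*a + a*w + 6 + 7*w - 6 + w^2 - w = 6*a + w^2 + w*(a + 6)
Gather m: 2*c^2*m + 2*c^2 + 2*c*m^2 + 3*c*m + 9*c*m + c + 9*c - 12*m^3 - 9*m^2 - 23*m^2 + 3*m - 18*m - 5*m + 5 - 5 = 2*c^2 + 10*c - 12*m^3 + m^2*(2*c - 32) + m*(2*c^2 + 12*c - 20)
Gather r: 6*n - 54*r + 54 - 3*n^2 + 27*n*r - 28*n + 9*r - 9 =-3*n^2 - 22*n + r*(27*n - 45) + 45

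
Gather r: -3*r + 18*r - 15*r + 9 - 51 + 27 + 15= 0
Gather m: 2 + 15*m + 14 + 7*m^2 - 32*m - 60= 7*m^2 - 17*m - 44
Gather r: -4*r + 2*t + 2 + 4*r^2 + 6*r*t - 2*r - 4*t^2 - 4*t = 4*r^2 + r*(6*t - 6) - 4*t^2 - 2*t + 2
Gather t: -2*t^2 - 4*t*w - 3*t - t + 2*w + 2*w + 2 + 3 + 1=-2*t^2 + t*(-4*w - 4) + 4*w + 6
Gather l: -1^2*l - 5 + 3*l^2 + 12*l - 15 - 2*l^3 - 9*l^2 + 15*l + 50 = -2*l^3 - 6*l^2 + 26*l + 30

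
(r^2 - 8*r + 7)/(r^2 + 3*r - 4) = (r - 7)/(r + 4)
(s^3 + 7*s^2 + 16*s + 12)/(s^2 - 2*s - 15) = (s^2 + 4*s + 4)/(s - 5)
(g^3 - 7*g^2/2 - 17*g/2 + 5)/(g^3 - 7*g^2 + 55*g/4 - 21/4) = 2*(g^2 - 3*g - 10)/(2*g^2 - 13*g + 21)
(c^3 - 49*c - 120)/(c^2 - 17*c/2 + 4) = 2*(c^2 + 8*c + 15)/(2*c - 1)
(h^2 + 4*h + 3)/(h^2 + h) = (h + 3)/h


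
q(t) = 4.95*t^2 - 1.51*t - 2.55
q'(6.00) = 57.89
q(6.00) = 166.59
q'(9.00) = 87.59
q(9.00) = 384.81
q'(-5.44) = -55.37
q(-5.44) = 152.15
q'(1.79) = 16.21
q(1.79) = 10.61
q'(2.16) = 19.87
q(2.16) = 17.28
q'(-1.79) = -19.23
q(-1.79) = 16.01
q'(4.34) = 41.46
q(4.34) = 84.13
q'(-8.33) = -83.98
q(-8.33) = 353.50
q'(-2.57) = -26.95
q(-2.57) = 34.02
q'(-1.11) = -12.50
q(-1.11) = 5.22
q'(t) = 9.9*t - 1.51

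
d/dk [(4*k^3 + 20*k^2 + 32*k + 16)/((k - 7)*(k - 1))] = 4*(k^4 - 16*k^3 - 27*k^2 + 62*k + 88)/(k^4 - 16*k^3 + 78*k^2 - 112*k + 49)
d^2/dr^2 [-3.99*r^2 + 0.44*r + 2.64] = -7.98000000000000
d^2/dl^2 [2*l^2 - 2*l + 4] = 4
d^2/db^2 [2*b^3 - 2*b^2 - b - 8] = 12*b - 4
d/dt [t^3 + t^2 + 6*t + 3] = 3*t^2 + 2*t + 6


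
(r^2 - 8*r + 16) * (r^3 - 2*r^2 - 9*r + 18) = r^5 - 10*r^4 + 23*r^3 + 58*r^2 - 288*r + 288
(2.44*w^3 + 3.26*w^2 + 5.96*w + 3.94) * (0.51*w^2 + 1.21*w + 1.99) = 1.2444*w^5 + 4.615*w^4 + 11.8398*w^3 + 15.7084*w^2 + 16.6278*w + 7.8406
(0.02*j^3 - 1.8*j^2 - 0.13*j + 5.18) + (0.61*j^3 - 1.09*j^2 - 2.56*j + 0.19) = 0.63*j^3 - 2.89*j^2 - 2.69*j + 5.37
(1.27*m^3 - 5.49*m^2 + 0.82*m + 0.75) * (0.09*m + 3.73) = 0.1143*m^4 + 4.243*m^3 - 20.4039*m^2 + 3.1261*m + 2.7975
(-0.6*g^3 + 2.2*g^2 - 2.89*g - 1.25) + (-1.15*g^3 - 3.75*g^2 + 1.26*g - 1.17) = -1.75*g^3 - 1.55*g^2 - 1.63*g - 2.42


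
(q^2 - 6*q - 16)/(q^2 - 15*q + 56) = (q + 2)/(q - 7)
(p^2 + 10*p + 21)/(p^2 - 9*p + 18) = (p^2 + 10*p + 21)/(p^2 - 9*p + 18)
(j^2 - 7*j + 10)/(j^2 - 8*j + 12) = (j - 5)/(j - 6)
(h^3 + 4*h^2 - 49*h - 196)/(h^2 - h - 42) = (h^2 + 11*h + 28)/(h + 6)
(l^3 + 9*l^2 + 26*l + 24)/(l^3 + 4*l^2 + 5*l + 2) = (l^2 + 7*l + 12)/(l^2 + 2*l + 1)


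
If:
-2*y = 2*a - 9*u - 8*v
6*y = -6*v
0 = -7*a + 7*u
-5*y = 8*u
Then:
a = 0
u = 0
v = 0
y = 0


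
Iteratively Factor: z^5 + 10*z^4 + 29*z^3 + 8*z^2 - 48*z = (z)*(z^4 + 10*z^3 + 29*z^2 + 8*z - 48) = z*(z - 1)*(z^3 + 11*z^2 + 40*z + 48) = z*(z - 1)*(z + 4)*(z^2 + 7*z + 12) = z*(z - 1)*(z + 4)^2*(z + 3)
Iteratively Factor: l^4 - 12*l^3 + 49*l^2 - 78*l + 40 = (l - 5)*(l^3 - 7*l^2 + 14*l - 8) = (l - 5)*(l - 2)*(l^2 - 5*l + 4) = (l - 5)*(l - 2)*(l - 1)*(l - 4)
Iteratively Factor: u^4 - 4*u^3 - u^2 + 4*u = (u - 4)*(u^3 - u) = (u - 4)*(u + 1)*(u^2 - u) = (u - 4)*(u - 1)*(u + 1)*(u)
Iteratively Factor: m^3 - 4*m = (m)*(m^2 - 4) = m*(m - 2)*(m + 2)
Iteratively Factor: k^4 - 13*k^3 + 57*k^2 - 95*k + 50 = (k - 5)*(k^3 - 8*k^2 + 17*k - 10) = (k - 5)*(k - 2)*(k^2 - 6*k + 5) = (k - 5)^2*(k - 2)*(k - 1)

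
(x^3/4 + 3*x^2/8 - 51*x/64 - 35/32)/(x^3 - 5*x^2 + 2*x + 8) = (16*x^3 + 24*x^2 - 51*x - 70)/(64*(x^3 - 5*x^2 + 2*x + 8))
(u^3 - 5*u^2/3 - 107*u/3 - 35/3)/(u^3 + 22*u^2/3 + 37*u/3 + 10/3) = (u - 7)/(u + 2)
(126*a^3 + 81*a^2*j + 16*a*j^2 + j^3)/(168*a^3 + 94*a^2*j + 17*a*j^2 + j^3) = (3*a + j)/(4*a + j)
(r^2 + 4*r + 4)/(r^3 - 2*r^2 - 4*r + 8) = (r + 2)/(r^2 - 4*r + 4)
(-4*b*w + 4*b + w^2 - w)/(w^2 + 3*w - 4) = (-4*b + w)/(w + 4)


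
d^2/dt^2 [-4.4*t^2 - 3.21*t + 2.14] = -8.80000000000000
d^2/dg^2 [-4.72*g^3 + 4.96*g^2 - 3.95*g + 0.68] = 9.92 - 28.32*g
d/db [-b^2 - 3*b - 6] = -2*b - 3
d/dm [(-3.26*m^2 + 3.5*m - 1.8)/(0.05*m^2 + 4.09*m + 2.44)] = (-13.5084*m^2 - 15.7288*m + 15.902)/(0.0025*m^4 + 0.409*m^3 + 16.9721*m^2 + 19.9592*m + 5.9536)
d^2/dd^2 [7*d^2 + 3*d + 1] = 14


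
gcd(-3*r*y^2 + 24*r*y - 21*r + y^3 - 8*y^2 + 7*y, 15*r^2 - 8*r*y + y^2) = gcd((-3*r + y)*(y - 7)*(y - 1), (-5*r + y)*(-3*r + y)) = -3*r + y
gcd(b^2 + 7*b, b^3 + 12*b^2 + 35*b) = b^2 + 7*b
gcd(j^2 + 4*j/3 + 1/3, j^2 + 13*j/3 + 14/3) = 1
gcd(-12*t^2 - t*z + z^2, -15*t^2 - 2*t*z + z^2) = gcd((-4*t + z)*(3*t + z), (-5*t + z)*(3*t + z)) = 3*t + z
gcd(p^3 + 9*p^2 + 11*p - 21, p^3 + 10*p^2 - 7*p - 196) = p + 7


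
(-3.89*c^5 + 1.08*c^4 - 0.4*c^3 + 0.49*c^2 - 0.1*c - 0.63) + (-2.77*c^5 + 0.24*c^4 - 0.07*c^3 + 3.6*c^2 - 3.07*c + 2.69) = -6.66*c^5 + 1.32*c^4 - 0.47*c^3 + 4.09*c^2 - 3.17*c + 2.06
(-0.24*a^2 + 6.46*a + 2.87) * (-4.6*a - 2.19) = 1.104*a^3 - 29.1904*a^2 - 27.3494*a - 6.2853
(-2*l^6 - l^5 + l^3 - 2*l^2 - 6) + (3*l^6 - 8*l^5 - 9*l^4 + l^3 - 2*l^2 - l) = l^6 - 9*l^5 - 9*l^4 + 2*l^3 - 4*l^2 - l - 6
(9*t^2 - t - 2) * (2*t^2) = 18*t^4 - 2*t^3 - 4*t^2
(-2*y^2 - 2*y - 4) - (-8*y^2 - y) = 6*y^2 - y - 4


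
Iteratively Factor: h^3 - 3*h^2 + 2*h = (h)*(h^2 - 3*h + 2) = h*(h - 2)*(h - 1)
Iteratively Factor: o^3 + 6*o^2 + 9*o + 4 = (o + 1)*(o^2 + 5*o + 4) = (o + 1)*(o + 4)*(o + 1)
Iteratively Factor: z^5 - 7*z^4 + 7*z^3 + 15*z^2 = (z - 5)*(z^4 - 2*z^3 - 3*z^2) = (z - 5)*(z - 3)*(z^3 + z^2) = (z - 5)*(z - 3)*(z + 1)*(z^2) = z*(z - 5)*(z - 3)*(z + 1)*(z)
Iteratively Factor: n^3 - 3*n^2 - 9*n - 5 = (n - 5)*(n^2 + 2*n + 1) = (n - 5)*(n + 1)*(n + 1)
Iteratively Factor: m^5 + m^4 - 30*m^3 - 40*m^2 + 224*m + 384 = (m + 4)*(m^4 - 3*m^3 - 18*m^2 + 32*m + 96) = (m - 4)*(m + 4)*(m^3 + m^2 - 14*m - 24) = (m - 4)*(m + 3)*(m + 4)*(m^2 - 2*m - 8) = (m - 4)^2*(m + 3)*(m + 4)*(m + 2)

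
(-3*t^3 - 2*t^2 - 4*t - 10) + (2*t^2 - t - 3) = -3*t^3 - 5*t - 13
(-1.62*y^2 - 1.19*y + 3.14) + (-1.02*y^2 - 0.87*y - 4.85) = -2.64*y^2 - 2.06*y - 1.71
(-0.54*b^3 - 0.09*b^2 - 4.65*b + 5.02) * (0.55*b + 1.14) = -0.297*b^4 - 0.6651*b^3 - 2.6601*b^2 - 2.54*b + 5.7228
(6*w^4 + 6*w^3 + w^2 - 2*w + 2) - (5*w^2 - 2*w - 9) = 6*w^4 + 6*w^3 - 4*w^2 + 11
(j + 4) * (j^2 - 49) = j^3 + 4*j^2 - 49*j - 196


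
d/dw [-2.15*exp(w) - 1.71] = -2.15*exp(w)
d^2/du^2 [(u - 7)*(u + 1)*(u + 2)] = 6*u - 8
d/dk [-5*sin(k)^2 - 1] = -5*sin(2*k)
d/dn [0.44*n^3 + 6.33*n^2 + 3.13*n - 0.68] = 1.32*n^2 + 12.66*n + 3.13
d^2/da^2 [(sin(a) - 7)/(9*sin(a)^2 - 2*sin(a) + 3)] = (-81*sin(a)^5 + 2250*sin(a)^4 - 54*sin(a)^3 - 4136*sin(a)^2 + 627*sin(a) + 334)/(9*sin(a)^2 - 2*sin(a) + 3)^3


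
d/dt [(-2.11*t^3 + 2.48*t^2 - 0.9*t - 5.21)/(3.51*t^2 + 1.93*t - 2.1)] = (-7.4061*t^4 - 8.1446*t^3 + 21.2384*t^2 + 26.1582*t + 11.9453)/(12.3201*t^4 + 13.5486*t^3 - 11.0171*t^2 - 8.106*t + 4.41)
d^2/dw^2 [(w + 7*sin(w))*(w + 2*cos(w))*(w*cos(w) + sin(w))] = -w^3*cos(w) - 7*w^2*sin(w) - 14*w^2*sin(2*w) - 4*w^2*cos(2*w) - 7*w*sin(w)/2 - 12*w*sin(2*w) - 63*w*sin(3*w)/2 + 10*w*cos(w) + 42*w*cos(2*w) + 2*sin(w) + 21*sin(2*w) + 7*cos(w)/2 + 6*cos(2*w) + 105*cos(3*w)/2 + 2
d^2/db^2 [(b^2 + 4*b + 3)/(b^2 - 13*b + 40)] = 2*(17*b^3 - 111*b^2 - 597*b + 4067)/(b^6 - 39*b^5 + 627*b^4 - 5317*b^3 + 25080*b^2 - 62400*b + 64000)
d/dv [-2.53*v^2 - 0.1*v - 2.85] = -5.06*v - 0.1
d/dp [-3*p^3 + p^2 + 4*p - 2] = -9*p^2 + 2*p + 4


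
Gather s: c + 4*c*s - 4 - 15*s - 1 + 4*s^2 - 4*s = c + 4*s^2 + s*(4*c - 19) - 5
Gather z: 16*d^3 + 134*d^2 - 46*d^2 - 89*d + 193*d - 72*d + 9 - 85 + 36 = 16*d^3 + 88*d^2 + 32*d - 40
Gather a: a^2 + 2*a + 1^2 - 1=a^2 + 2*a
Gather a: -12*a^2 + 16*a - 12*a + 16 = -12*a^2 + 4*a + 16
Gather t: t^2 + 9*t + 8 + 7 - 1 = t^2 + 9*t + 14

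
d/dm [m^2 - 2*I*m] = 2*m - 2*I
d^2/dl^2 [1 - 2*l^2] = -4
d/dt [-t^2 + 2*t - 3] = 2 - 2*t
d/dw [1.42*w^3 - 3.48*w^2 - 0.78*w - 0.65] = 4.26*w^2 - 6.96*w - 0.78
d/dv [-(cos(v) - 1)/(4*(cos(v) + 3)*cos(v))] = (-sin(v) + 3*sin(v)/cos(v)^2 + 2*tan(v))/(4*(cos(v) + 3)^2)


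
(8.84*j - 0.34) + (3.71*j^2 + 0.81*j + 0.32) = 3.71*j^2 + 9.65*j - 0.02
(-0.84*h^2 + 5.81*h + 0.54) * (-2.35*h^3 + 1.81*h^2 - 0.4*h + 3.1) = 1.974*h^5 - 15.1739*h^4 + 9.5831*h^3 - 3.9506*h^2 + 17.795*h + 1.674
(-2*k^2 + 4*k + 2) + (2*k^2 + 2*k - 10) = 6*k - 8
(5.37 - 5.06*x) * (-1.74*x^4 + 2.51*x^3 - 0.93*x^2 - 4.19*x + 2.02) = 8.8044*x^5 - 22.0444*x^4 + 18.1845*x^3 + 16.2073*x^2 - 32.7215*x + 10.8474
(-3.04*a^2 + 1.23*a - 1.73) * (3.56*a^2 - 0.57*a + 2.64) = -10.8224*a^4 + 6.1116*a^3 - 14.8855*a^2 + 4.2333*a - 4.5672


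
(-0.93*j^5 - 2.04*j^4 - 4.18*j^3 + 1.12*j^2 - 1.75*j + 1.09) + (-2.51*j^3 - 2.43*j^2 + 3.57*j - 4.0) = -0.93*j^5 - 2.04*j^4 - 6.69*j^3 - 1.31*j^2 + 1.82*j - 2.91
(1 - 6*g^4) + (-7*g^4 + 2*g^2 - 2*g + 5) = -13*g^4 + 2*g^2 - 2*g + 6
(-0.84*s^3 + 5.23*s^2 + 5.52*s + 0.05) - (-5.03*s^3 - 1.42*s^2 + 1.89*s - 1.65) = 4.19*s^3 + 6.65*s^2 + 3.63*s + 1.7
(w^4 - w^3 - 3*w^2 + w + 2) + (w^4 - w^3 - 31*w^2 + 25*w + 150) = 2*w^4 - 2*w^3 - 34*w^2 + 26*w + 152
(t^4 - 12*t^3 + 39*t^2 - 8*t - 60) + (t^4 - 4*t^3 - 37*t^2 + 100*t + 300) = 2*t^4 - 16*t^3 + 2*t^2 + 92*t + 240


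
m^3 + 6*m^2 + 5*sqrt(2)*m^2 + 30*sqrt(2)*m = m*(m + 6)*(m + 5*sqrt(2))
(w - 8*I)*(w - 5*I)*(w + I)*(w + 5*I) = w^4 - 7*I*w^3 + 33*w^2 - 175*I*w + 200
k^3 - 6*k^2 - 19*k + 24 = (k - 8)*(k - 1)*(k + 3)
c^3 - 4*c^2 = c^2*(c - 4)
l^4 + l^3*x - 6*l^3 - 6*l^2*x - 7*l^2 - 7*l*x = l*(l - 7)*(l + 1)*(l + x)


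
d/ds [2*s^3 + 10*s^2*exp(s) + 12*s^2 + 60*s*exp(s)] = 10*s^2*exp(s) + 6*s^2 + 80*s*exp(s) + 24*s + 60*exp(s)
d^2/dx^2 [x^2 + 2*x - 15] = 2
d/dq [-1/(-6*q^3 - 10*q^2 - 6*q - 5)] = 2*(-9*q^2 - 10*q - 3)/(6*q^3 + 10*q^2 + 6*q + 5)^2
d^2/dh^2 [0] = 0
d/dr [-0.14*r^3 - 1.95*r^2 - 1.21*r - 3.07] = -0.42*r^2 - 3.9*r - 1.21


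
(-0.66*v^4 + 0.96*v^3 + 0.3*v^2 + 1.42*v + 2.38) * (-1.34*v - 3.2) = 0.8844*v^5 + 0.8256*v^4 - 3.474*v^3 - 2.8628*v^2 - 7.7332*v - 7.616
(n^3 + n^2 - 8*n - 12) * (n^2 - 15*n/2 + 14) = n^5 - 13*n^4/2 - 3*n^3/2 + 62*n^2 - 22*n - 168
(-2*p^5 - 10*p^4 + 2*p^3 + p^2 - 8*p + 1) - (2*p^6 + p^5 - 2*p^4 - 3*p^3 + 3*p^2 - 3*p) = -2*p^6 - 3*p^5 - 8*p^4 + 5*p^3 - 2*p^2 - 5*p + 1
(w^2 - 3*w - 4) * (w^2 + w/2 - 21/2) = w^4 - 5*w^3/2 - 16*w^2 + 59*w/2 + 42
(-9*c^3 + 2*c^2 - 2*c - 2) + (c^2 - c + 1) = -9*c^3 + 3*c^2 - 3*c - 1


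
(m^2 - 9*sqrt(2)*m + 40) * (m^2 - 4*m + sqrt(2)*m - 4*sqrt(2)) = m^4 - 8*sqrt(2)*m^3 - 4*m^3 + 22*m^2 + 32*sqrt(2)*m^2 - 88*m + 40*sqrt(2)*m - 160*sqrt(2)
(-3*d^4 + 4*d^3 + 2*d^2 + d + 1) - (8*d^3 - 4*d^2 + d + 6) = -3*d^4 - 4*d^3 + 6*d^2 - 5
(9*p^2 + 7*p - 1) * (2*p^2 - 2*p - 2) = 18*p^4 - 4*p^3 - 34*p^2 - 12*p + 2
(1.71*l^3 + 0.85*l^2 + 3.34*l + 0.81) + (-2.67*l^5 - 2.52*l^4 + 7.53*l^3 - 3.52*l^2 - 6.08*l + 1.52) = -2.67*l^5 - 2.52*l^4 + 9.24*l^3 - 2.67*l^2 - 2.74*l + 2.33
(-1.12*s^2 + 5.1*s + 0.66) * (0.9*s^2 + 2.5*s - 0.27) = -1.008*s^4 + 1.79*s^3 + 13.6464*s^2 + 0.273*s - 0.1782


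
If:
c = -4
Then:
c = -4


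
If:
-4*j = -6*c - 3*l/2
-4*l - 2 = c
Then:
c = -4*l - 2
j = -45*l/8 - 3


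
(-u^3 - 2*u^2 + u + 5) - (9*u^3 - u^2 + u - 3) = -10*u^3 - u^2 + 8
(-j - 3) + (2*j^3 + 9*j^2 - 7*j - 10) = 2*j^3 + 9*j^2 - 8*j - 13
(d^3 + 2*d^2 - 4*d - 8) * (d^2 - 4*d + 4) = d^5 - 2*d^4 - 8*d^3 + 16*d^2 + 16*d - 32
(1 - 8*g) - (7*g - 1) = 2 - 15*g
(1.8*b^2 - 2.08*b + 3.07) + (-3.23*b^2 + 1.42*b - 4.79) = -1.43*b^2 - 0.66*b - 1.72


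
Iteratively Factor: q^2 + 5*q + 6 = (q + 2)*(q + 3)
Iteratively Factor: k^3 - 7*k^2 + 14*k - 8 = (k - 2)*(k^2 - 5*k + 4) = (k - 4)*(k - 2)*(k - 1)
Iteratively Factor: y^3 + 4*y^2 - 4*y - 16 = (y + 2)*(y^2 + 2*y - 8) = (y + 2)*(y + 4)*(y - 2)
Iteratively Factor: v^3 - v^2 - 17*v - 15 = (v + 1)*(v^2 - 2*v - 15) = (v - 5)*(v + 1)*(v + 3)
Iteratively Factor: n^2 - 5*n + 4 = (n - 1)*(n - 4)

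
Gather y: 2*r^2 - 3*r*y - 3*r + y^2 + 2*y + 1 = 2*r^2 - 3*r + y^2 + y*(2 - 3*r) + 1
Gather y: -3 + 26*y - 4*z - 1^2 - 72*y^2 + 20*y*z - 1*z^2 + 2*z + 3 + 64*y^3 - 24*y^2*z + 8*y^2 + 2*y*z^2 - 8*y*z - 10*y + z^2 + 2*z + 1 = 64*y^3 + y^2*(-24*z - 64) + y*(2*z^2 + 12*z + 16)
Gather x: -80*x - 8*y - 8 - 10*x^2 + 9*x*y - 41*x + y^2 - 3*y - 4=-10*x^2 + x*(9*y - 121) + y^2 - 11*y - 12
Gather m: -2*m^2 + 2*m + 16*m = -2*m^2 + 18*m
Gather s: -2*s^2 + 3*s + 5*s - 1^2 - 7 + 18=-2*s^2 + 8*s + 10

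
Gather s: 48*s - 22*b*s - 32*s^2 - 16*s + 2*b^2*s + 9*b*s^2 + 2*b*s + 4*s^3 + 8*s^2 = 4*s^3 + s^2*(9*b - 24) + s*(2*b^2 - 20*b + 32)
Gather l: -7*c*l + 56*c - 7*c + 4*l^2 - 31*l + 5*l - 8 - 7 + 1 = 49*c + 4*l^2 + l*(-7*c - 26) - 14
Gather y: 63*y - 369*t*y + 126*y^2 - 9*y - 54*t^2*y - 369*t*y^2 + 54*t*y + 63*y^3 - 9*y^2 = 63*y^3 + y^2*(117 - 369*t) + y*(-54*t^2 - 315*t + 54)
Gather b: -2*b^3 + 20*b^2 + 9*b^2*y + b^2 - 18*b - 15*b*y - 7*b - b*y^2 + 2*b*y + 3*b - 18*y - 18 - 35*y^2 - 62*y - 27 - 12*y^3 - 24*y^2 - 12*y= -2*b^3 + b^2*(9*y + 21) + b*(-y^2 - 13*y - 22) - 12*y^3 - 59*y^2 - 92*y - 45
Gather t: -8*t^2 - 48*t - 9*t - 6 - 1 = -8*t^2 - 57*t - 7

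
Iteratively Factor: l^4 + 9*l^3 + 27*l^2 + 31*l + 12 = (l + 3)*(l^3 + 6*l^2 + 9*l + 4) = (l + 1)*(l + 3)*(l^2 + 5*l + 4) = (l + 1)^2*(l + 3)*(l + 4)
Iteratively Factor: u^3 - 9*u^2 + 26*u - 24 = (u - 4)*(u^2 - 5*u + 6) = (u - 4)*(u - 2)*(u - 3)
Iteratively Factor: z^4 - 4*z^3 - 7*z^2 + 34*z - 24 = (z - 2)*(z^3 - 2*z^2 - 11*z + 12) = (z - 2)*(z + 3)*(z^2 - 5*z + 4) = (z - 4)*(z - 2)*(z + 3)*(z - 1)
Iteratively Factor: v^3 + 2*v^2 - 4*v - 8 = (v - 2)*(v^2 + 4*v + 4) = (v - 2)*(v + 2)*(v + 2)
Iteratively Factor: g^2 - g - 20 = (g - 5)*(g + 4)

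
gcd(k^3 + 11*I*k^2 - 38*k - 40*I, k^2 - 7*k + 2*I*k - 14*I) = k + 2*I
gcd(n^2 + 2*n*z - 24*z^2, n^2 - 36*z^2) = n + 6*z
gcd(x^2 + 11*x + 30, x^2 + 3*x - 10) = x + 5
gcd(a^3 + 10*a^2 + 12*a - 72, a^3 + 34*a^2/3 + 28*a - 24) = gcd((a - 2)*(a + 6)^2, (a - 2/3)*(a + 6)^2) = a^2 + 12*a + 36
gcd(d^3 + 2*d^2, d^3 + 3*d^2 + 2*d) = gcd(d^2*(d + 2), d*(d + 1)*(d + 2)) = d^2 + 2*d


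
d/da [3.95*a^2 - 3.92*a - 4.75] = 7.9*a - 3.92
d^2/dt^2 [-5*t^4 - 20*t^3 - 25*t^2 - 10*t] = -60*t^2 - 120*t - 50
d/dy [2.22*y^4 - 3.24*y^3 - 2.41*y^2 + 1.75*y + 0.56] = 8.88*y^3 - 9.72*y^2 - 4.82*y + 1.75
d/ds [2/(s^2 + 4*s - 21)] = 4*(-s - 2)/(s^2 + 4*s - 21)^2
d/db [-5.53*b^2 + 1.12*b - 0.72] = 1.12 - 11.06*b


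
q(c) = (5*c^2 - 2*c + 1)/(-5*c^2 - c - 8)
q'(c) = (10*c - 2)/(-5*c^2 - c - 8) + (10*c + 1)*(5*c^2 - 2*c + 1)/(-5*c^2 - c - 8)^2 = (-15*c^2 - 70*c + 17)/(25*c^4 + 10*c^3 + 81*c^2 + 16*c + 64)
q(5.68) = -0.86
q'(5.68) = -0.03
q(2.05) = -0.58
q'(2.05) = -0.20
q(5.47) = -0.86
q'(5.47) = -0.03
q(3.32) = -0.74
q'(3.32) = -0.09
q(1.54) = -0.46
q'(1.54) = -0.28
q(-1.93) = -0.95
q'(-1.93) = 0.16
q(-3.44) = -1.05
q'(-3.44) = 0.02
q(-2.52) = -1.02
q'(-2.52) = 0.07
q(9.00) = -0.92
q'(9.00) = -0.01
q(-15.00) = -1.03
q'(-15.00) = 0.00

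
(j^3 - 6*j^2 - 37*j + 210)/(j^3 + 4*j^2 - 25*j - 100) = (j^2 - j - 42)/(j^2 + 9*j + 20)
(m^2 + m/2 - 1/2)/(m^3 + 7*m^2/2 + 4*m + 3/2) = (2*m - 1)/(2*m^2 + 5*m + 3)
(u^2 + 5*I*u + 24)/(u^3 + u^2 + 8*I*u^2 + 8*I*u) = (u - 3*I)/(u*(u + 1))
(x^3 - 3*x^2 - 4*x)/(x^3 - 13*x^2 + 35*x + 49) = x*(x - 4)/(x^2 - 14*x + 49)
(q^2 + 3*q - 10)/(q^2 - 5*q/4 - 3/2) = 4*(q + 5)/(4*q + 3)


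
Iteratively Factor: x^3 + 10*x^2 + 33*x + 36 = (x + 4)*(x^2 + 6*x + 9) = (x + 3)*(x + 4)*(x + 3)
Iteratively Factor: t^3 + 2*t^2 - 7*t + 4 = (t + 4)*(t^2 - 2*t + 1) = (t - 1)*(t + 4)*(t - 1)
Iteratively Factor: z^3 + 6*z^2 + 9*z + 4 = (z + 4)*(z^2 + 2*z + 1) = (z + 1)*(z + 4)*(z + 1)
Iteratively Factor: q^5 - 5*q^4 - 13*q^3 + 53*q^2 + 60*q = (q - 4)*(q^4 - q^3 - 17*q^2 - 15*q) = q*(q - 4)*(q^3 - q^2 - 17*q - 15) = q*(q - 4)*(q + 1)*(q^2 - 2*q - 15) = q*(q - 4)*(q + 1)*(q + 3)*(q - 5)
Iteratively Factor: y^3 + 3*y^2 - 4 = (y - 1)*(y^2 + 4*y + 4) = (y - 1)*(y + 2)*(y + 2)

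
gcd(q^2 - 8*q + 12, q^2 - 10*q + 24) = q - 6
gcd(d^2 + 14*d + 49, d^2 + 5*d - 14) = d + 7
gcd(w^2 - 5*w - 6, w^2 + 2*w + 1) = w + 1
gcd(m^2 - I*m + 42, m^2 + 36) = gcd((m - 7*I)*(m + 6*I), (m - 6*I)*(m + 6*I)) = m + 6*I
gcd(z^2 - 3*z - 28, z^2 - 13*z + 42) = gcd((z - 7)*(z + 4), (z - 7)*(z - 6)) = z - 7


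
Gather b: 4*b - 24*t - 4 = 4*b - 24*t - 4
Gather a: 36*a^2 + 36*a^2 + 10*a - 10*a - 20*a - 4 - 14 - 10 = 72*a^2 - 20*a - 28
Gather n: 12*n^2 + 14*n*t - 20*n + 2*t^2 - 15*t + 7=12*n^2 + n*(14*t - 20) + 2*t^2 - 15*t + 7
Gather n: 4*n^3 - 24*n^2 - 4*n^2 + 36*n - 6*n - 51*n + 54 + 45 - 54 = 4*n^3 - 28*n^2 - 21*n + 45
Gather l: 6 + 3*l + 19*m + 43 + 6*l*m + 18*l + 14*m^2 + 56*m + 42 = l*(6*m + 21) + 14*m^2 + 75*m + 91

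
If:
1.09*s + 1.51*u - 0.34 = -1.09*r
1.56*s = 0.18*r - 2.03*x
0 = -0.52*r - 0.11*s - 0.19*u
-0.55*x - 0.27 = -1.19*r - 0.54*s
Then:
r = -0.08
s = 0.38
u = 0.01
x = -0.30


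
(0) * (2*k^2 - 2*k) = 0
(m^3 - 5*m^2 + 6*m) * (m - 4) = m^4 - 9*m^3 + 26*m^2 - 24*m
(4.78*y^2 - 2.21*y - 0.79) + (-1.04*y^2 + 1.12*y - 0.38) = 3.74*y^2 - 1.09*y - 1.17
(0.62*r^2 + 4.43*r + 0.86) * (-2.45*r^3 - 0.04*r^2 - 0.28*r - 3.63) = -1.519*r^5 - 10.8783*r^4 - 2.4578*r^3 - 3.5254*r^2 - 16.3217*r - 3.1218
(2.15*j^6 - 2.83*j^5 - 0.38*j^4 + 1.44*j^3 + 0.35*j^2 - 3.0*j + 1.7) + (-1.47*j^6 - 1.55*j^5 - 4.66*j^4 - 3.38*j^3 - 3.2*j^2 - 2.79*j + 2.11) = 0.68*j^6 - 4.38*j^5 - 5.04*j^4 - 1.94*j^3 - 2.85*j^2 - 5.79*j + 3.81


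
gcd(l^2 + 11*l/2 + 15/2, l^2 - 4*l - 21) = l + 3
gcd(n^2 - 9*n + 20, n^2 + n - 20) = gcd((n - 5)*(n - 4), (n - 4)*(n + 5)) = n - 4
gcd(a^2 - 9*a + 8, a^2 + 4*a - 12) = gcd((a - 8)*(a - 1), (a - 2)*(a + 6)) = 1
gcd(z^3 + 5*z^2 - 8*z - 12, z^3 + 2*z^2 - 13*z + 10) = z - 2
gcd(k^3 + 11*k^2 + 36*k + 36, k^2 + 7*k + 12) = k + 3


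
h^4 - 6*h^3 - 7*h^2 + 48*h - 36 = (h - 6)*(h - 2)*(h - 1)*(h + 3)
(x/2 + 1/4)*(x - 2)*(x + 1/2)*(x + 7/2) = x^4/2 + 5*x^3/4 - 21*x^2/8 - 53*x/16 - 7/8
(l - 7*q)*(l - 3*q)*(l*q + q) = l^3*q - 10*l^2*q^2 + l^2*q + 21*l*q^3 - 10*l*q^2 + 21*q^3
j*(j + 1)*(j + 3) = j^3 + 4*j^2 + 3*j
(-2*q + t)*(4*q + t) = -8*q^2 + 2*q*t + t^2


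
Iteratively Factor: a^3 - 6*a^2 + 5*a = (a - 1)*(a^2 - 5*a) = a*(a - 1)*(a - 5)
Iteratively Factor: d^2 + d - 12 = (d - 3)*(d + 4)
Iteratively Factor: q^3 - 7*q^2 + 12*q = (q)*(q^2 - 7*q + 12) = q*(q - 3)*(q - 4)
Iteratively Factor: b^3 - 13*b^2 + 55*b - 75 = (b - 3)*(b^2 - 10*b + 25) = (b - 5)*(b - 3)*(b - 5)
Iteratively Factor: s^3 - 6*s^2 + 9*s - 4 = (s - 1)*(s^2 - 5*s + 4) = (s - 1)^2*(s - 4)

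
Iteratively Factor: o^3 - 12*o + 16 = (o + 4)*(o^2 - 4*o + 4) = (o - 2)*(o + 4)*(o - 2)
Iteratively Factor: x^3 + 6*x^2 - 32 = (x + 4)*(x^2 + 2*x - 8) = (x - 2)*(x + 4)*(x + 4)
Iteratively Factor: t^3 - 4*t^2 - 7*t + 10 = (t - 1)*(t^2 - 3*t - 10) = (t - 1)*(t + 2)*(t - 5)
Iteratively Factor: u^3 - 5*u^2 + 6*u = (u)*(u^2 - 5*u + 6) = u*(u - 3)*(u - 2)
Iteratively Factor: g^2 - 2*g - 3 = (g + 1)*(g - 3)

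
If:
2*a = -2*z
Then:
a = -z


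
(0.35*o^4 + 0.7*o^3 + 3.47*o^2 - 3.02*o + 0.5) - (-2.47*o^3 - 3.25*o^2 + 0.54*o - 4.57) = 0.35*o^4 + 3.17*o^3 + 6.72*o^2 - 3.56*o + 5.07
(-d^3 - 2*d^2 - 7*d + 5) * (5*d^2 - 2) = -5*d^5 - 10*d^4 - 33*d^3 + 29*d^2 + 14*d - 10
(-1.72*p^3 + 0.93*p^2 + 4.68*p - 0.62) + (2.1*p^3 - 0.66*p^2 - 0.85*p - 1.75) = 0.38*p^3 + 0.27*p^2 + 3.83*p - 2.37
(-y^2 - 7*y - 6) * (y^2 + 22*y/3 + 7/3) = -y^4 - 43*y^3/3 - 179*y^2/3 - 181*y/3 - 14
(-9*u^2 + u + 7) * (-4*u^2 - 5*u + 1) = 36*u^4 + 41*u^3 - 42*u^2 - 34*u + 7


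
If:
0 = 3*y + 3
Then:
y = -1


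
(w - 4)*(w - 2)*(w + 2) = w^3 - 4*w^2 - 4*w + 16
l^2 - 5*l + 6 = (l - 3)*(l - 2)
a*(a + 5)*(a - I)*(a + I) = a^4 + 5*a^3 + a^2 + 5*a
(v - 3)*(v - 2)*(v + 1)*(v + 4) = v^4 - 15*v^2 + 10*v + 24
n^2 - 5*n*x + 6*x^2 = (n - 3*x)*(n - 2*x)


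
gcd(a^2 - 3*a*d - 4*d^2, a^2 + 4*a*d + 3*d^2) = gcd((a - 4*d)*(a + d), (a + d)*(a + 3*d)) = a + d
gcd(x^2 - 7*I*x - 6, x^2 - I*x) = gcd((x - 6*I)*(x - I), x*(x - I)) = x - I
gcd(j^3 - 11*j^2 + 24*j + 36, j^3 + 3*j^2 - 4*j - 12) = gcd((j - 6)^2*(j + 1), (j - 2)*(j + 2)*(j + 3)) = 1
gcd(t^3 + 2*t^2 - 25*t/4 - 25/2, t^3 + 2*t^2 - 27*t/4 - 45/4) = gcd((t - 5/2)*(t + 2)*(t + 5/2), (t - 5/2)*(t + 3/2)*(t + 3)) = t - 5/2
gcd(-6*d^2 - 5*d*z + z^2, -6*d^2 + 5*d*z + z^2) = 1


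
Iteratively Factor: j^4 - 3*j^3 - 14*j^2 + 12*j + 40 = (j + 2)*(j^3 - 5*j^2 - 4*j + 20) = (j - 5)*(j + 2)*(j^2 - 4) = (j - 5)*(j - 2)*(j + 2)*(j + 2)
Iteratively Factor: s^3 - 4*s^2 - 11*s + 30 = (s - 5)*(s^2 + s - 6) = (s - 5)*(s + 3)*(s - 2)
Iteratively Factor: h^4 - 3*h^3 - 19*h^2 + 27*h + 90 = (h + 2)*(h^3 - 5*h^2 - 9*h + 45) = (h + 2)*(h + 3)*(h^2 - 8*h + 15) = (h - 5)*(h + 2)*(h + 3)*(h - 3)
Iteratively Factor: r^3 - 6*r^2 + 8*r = (r - 4)*(r^2 - 2*r) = (r - 4)*(r - 2)*(r)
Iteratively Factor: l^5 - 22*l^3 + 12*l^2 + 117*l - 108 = (l + 4)*(l^4 - 4*l^3 - 6*l^2 + 36*l - 27) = (l - 1)*(l + 4)*(l^3 - 3*l^2 - 9*l + 27) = (l - 1)*(l + 3)*(l + 4)*(l^2 - 6*l + 9) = (l - 3)*(l - 1)*(l + 3)*(l + 4)*(l - 3)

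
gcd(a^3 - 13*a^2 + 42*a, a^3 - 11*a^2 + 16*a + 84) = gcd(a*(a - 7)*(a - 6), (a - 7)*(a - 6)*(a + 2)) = a^2 - 13*a + 42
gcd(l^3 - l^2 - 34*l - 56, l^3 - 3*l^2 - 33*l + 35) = l - 7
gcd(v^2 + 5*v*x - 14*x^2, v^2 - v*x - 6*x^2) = 1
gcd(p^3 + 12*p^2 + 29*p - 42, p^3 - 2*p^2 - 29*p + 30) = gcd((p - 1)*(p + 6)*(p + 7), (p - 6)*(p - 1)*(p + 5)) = p - 1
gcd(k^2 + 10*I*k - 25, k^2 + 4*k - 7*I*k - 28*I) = 1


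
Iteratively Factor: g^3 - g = (g + 1)*(g^2 - g) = (g - 1)*(g + 1)*(g)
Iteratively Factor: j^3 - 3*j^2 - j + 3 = (j + 1)*(j^2 - 4*j + 3) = (j - 3)*(j + 1)*(j - 1)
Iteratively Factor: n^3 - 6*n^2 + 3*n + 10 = (n - 2)*(n^2 - 4*n - 5) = (n - 5)*(n - 2)*(n + 1)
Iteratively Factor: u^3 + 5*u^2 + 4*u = (u)*(u^2 + 5*u + 4) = u*(u + 1)*(u + 4)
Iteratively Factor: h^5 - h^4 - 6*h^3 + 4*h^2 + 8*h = (h - 2)*(h^4 + h^3 - 4*h^2 - 4*h) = (h - 2)*(h + 1)*(h^3 - 4*h) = h*(h - 2)*(h + 1)*(h^2 - 4) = h*(h - 2)*(h + 1)*(h + 2)*(h - 2)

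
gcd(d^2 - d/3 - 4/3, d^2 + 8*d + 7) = d + 1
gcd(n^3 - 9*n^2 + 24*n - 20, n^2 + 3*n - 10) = n - 2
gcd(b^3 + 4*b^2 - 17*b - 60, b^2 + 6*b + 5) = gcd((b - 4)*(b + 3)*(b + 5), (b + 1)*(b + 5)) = b + 5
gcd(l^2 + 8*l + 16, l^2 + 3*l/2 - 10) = l + 4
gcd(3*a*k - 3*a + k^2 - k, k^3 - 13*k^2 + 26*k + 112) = 1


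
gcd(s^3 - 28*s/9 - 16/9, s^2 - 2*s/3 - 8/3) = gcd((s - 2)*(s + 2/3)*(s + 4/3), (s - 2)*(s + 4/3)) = s^2 - 2*s/3 - 8/3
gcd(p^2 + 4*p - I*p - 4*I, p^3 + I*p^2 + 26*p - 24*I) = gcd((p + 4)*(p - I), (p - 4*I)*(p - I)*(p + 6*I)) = p - I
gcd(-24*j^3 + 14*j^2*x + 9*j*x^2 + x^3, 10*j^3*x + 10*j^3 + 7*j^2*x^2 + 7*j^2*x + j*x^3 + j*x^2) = 1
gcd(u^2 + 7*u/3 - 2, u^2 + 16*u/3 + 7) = u + 3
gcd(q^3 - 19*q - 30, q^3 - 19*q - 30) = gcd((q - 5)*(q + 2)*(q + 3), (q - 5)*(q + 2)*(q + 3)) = q^3 - 19*q - 30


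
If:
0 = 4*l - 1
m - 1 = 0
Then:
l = 1/4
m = 1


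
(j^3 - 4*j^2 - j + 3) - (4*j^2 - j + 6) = j^3 - 8*j^2 - 3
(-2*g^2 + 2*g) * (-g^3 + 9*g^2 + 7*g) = 2*g^5 - 20*g^4 + 4*g^3 + 14*g^2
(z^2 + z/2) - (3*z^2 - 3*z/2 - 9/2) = -2*z^2 + 2*z + 9/2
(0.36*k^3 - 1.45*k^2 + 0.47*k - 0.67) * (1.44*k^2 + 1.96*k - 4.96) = 0.5184*k^5 - 1.3824*k^4 - 3.9508*k^3 + 7.1484*k^2 - 3.6444*k + 3.3232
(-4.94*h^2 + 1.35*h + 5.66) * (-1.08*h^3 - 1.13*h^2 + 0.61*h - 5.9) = 5.3352*h^5 + 4.1242*h^4 - 10.6517*h^3 + 23.5737*h^2 - 4.5124*h - 33.394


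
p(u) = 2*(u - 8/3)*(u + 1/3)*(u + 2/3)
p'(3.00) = 29.11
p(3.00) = 8.15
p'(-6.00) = 251.11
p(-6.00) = -523.85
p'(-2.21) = 39.15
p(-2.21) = -28.25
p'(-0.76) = 3.64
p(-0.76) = -0.27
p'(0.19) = -5.94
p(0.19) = -2.22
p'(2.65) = 19.58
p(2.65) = -0.33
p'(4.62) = 92.38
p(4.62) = 102.30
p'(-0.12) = -4.00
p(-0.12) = -0.65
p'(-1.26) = 13.04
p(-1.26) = -4.32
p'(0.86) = -6.18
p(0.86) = -6.58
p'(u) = 2*(u - 8/3)*(u + 1/3) + 2*(u - 8/3)*(u + 2/3) + 2*(u + 1/3)*(u + 2/3) = 6*u^2 - 20*u/3 - 44/9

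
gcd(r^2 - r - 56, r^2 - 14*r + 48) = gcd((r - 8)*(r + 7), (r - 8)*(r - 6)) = r - 8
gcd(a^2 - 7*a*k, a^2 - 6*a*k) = a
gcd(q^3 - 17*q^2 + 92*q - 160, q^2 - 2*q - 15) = q - 5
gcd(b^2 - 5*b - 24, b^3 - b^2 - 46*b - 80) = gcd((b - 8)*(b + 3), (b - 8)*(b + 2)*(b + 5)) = b - 8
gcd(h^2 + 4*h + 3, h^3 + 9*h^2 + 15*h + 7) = h + 1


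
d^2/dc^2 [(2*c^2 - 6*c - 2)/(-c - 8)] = -348/(c^3 + 24*c^2 + 192*c + 512)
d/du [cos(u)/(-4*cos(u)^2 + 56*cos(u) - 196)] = -(cos(u) + 7)*sin(u)/(4*(cos(u) - 7)^3)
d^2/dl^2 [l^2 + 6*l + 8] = 2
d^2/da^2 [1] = 0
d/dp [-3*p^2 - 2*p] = -6*p - 2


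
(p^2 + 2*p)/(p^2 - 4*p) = (p + 2)/(p - 4)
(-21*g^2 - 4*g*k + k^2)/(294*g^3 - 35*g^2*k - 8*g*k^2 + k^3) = (-3*g - k)/(42*g^2 + g*k - k^2)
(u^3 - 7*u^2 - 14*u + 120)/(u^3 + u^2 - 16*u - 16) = (u^2 - 11*u + 30)/(u^2 - 3*u - 4)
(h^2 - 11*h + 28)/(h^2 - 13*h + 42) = (h - 4)/(h - 6)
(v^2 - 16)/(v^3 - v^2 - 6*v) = (16 - v^2)/(v*(-v^2 + v + 6))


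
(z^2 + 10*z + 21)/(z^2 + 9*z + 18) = (z + 7)/(z + 6)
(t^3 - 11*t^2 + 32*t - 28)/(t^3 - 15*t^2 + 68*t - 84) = (t - 2)/(t - 6)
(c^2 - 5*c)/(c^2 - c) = (c - 5)/(c - 1)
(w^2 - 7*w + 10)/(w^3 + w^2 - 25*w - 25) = (w - 2)/(w^2 + 6*w + 5)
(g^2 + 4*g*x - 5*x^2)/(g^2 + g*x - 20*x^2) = (-g + x)/(-g + 4*x)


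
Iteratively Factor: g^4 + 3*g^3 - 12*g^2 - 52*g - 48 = (g + 2)*(g^3 + g^2 - 14*g - 24) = (g - 4)*(g + 2)*(g^2 + 5*g + 6) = (g - 4)*(g + 2)*(g + 3)*(g + 2)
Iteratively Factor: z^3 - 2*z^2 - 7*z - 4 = (z - 4)*(z^2 + 2*z + 1) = (z - 4)*(z + 1)*(z + 1)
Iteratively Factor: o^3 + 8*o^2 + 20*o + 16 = (o + 2)*(o^2 + 6*o + 8) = (o + 2)^2*(o + 4)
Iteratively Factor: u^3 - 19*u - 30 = (u + 2)*(u^2 - 2*u - 15) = (u + 2)*(u + 3)*(u - 5)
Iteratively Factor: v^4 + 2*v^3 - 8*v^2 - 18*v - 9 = (v + 1)*(v^3 + v^2 - 9*v - 9) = (v - 3)*(v + 1)*(v^2 + 4*v + 3) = (v - 3)*(v + 1)^2*(v + 3)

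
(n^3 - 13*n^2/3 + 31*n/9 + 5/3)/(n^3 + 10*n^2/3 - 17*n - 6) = (n - 5/3)/(n + 6)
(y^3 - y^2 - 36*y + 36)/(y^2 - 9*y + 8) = (y^2 - 36)/(y - 8)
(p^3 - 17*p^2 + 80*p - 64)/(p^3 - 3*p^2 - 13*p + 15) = (p^2 - 16*p + 64)/(p^2 - 2*p - 15)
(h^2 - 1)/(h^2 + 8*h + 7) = (h - 1)/(h + 7)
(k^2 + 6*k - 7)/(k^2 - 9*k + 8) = (k + 7)/(k - 8)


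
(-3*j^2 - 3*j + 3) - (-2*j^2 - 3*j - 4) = 7 - j^2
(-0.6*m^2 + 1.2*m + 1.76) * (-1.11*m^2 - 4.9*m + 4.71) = 0.666*m^4 + 1.608*m^3 - 10.6596*m^2 - 2.972*m + 8.2896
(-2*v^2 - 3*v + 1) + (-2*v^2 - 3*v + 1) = -4*v^2 - 6*v + 2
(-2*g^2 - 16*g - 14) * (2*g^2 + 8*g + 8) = -4*g^4 - 48*g^3 - 172*g^2 - 240*g - 112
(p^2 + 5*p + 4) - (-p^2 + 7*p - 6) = 2*p^2 - 2*p + 10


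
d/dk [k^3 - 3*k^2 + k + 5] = 3*k^2 - 6*k + 1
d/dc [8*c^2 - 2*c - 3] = 16*c - 2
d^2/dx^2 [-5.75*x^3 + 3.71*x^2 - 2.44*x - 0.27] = 7.42 - 34.5*x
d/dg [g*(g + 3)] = 2*g + 3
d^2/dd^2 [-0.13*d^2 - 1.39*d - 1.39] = -0.260000000000000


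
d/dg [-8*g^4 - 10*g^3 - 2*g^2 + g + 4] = -32*g^3 - 30*g^2 - 4*g + 1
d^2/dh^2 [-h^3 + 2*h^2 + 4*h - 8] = 4 - 6*h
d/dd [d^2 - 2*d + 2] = 2*d - 2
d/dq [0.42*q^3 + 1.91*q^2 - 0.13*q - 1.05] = 1.26*q^2 + 3.82*q - 0.13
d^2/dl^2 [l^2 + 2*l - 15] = 2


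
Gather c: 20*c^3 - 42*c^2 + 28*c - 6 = 20*c^3 - 42*c^2 + 28*c - 6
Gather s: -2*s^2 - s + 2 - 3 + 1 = -2*s^2 - s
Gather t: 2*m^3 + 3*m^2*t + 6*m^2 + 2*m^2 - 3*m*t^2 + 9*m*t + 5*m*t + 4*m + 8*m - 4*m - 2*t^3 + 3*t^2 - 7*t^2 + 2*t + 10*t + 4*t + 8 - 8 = 2*m^3 + 8*m^2 + 8*m - 2*t^3 + t^2*(-3*m - 4) + t*(3*m^2 + 14*m + 16)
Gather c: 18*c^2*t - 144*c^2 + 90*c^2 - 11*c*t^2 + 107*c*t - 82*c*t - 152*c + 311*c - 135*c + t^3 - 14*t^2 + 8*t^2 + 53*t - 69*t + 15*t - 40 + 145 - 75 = c^2*(18*t - 54) + c*(-11*t^2 + 25*t + 24) + t^3 - 6*t^2 - t + 30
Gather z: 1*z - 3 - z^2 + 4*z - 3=-z^2 + 5*z - 6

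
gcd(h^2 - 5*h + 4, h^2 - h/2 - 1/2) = h - 1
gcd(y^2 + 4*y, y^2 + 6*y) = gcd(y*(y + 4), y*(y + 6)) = y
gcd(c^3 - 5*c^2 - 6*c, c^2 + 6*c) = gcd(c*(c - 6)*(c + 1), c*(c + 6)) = c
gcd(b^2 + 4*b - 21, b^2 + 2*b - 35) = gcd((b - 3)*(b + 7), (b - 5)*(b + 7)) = b + 7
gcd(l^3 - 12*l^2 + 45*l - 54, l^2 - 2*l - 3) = l - 3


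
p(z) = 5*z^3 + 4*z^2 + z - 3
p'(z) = 15*z^2 + 8*z + 1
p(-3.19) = -127.79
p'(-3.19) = 128.12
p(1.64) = 31.45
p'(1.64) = 54.46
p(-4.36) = -345.73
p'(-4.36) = 251.26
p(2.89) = 153.99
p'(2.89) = 149.40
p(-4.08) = -280.08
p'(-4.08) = 218.06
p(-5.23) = -614.10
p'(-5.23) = 369.45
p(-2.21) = -39.64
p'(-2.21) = 56.58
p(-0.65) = -3.33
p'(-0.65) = 2.14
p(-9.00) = -3333.00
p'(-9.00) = 1144.00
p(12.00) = 9225.00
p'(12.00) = 2257.00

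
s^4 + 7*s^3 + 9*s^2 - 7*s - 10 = (s - 1)*(s + 1)*(s + 2)*(s + 5)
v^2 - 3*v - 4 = (v - 4)*(v + 1)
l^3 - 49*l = l*(l - 7)*(l + 7)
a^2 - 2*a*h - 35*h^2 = (a - 7*h)*(a + 5*h)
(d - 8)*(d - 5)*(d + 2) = d^3 - 11*d^2 + 14*d + 80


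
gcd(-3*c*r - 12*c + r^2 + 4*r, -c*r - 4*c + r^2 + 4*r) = r + 4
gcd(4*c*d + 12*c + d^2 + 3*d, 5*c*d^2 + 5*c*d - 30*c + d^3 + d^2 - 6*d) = d + 3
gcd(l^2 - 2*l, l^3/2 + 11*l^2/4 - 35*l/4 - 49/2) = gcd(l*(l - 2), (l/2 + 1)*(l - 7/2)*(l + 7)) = 1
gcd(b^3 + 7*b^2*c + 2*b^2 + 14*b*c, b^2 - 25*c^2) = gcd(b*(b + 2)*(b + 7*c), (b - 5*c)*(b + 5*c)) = 1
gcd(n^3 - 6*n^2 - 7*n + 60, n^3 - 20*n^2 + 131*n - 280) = n - 5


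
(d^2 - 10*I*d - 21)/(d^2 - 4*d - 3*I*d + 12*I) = (d - 7*I)/(d - 4)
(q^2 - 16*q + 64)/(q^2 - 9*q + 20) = (q^2 - 16*q + 64)/(q^2 - 9*q + 20)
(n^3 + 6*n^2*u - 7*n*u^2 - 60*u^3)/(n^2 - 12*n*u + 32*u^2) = (n^3 + 6*n^2*u - 7*n*u^2 - 60*u^3)/(n^2 - 12*n*u + 32*u^2)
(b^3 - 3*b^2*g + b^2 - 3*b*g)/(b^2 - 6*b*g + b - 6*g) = b*(b - 3*g)/(b - 6*g)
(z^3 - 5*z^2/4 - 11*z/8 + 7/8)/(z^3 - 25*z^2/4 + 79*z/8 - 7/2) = (z + 1)/(z - 4)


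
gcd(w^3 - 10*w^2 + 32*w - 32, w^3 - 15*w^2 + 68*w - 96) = w - 4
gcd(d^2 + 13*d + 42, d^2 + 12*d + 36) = d + 6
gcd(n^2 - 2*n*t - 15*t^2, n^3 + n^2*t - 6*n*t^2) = n + 3*t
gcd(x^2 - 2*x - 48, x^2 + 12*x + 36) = x + 6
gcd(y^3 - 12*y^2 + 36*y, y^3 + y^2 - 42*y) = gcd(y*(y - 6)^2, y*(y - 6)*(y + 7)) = y^2 - 6*y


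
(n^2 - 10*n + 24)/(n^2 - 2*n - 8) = (n - 6)/(n + 2)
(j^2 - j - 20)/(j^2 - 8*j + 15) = (j + 4)/(j - 3)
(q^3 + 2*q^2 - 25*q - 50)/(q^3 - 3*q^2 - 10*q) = (q + 5)/q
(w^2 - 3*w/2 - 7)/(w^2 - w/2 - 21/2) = (w + 2)/(w + 3)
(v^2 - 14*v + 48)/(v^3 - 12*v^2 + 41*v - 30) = (v - 8)/(v^2 - 6*v + 5)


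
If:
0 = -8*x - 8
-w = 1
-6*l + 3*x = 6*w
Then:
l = 1/2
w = -1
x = -1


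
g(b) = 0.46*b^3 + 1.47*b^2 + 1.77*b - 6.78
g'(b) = 1.38*b^2 + 2.94*b + 1.77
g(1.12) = -2.31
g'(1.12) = 6.79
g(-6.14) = -68.71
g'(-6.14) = 35.74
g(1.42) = 0.01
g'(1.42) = 8.73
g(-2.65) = -9.71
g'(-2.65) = 3.67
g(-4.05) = -20.39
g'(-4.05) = 12.50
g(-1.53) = -7.69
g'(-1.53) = 0.50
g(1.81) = 3.97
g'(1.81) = 11.61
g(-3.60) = -15.56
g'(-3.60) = 9.07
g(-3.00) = -11.28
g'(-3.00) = 5.37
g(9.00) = 463.56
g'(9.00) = 140.01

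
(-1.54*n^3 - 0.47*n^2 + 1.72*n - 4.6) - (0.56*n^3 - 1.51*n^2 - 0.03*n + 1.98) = -2.1*n^3 + 1.04*n^2 + 1.75*n - 6.58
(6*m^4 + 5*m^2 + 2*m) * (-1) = -6*m^4 - 5*m^2 - 2*m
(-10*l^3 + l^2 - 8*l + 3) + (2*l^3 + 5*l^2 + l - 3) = -8*l^3 + 6*l^2 - 7*l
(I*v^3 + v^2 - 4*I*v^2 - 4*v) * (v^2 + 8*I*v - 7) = I*v^5 - 7*v^4 - 4*I*v^4 + 28*v^3 + I*v^3 - 7*v^2 - 4*I*v^2 + 28*v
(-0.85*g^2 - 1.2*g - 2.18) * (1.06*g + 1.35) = -0.901*g^3 - 2.4195*g^2 - 3.9308*g - 2.943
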